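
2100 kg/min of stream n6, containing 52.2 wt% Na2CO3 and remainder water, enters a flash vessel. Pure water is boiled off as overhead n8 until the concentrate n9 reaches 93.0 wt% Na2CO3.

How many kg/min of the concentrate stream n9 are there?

Na2CO3 is conserved: 2100×0.522 = 1096.2 kg/min all reports to the concentrate.
Concentrate = 1096.2/(target fraction) = 1178.7 kg/min.

1179 kg/min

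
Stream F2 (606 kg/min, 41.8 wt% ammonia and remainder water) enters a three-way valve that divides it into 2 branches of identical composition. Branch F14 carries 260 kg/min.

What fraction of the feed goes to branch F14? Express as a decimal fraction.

0.429

Fraction to F14 = 260/606 = 0.4290.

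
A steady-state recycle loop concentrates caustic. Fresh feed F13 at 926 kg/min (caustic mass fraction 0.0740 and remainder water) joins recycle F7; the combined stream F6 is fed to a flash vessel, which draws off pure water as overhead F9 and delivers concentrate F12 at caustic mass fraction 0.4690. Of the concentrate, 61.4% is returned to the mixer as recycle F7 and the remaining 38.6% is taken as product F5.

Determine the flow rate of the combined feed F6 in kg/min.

Overall caustic balance (none leaves overhead): caustic in fresh feed = caustic in product, i.e. 926×0.074 = (1−0.614)·F12·0.469.
F12 = 68.524/(0.469×0.386) = 378.51 kg/min.
Recycle F7 = 0.614×378.51 = 232.41 kg/min.
Combined feed F6 = 926 + 232.41 = 1158.4 kg/min.

1158 kg/min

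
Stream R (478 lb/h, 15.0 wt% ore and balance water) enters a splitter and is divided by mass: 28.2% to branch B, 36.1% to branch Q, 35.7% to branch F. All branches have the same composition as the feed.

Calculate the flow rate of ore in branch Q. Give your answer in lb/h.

25.88 lb/h

Branch Q total = 0.361×478 = 172.56 lb/h.
ore in Q = 0.150×172.56 = 25.884 lb/h.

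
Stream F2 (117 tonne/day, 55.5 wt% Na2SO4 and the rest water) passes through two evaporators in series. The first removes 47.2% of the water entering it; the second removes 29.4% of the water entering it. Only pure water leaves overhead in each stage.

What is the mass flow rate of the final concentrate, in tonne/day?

water in feed = 117×0.445 = 52.065 tonne/day.
After stage 1: water left = (1−0.472)×52.065 = 27.49; stream total = 92.425 tonne/day.
After stage 2: water left = (1−0.294)×27.49 = 19.408; final concentrate = 84.343 tonne/day.

84.34 tonne/day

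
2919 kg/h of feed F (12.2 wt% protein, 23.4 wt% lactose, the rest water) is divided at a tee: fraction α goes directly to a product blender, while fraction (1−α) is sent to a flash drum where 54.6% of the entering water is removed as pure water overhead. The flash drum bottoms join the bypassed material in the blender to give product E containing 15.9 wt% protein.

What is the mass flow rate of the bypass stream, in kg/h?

987.2 kg/h

All 2919×0.122 = 356.12 kg/h of protein reaches E, so E = 356.12/0.159 = 2239.7 kg/h and vapour = 679.26 kg/h.
The evaporator receives (1−α)·2919 of feed at 0.644 water and removes 0.546 of that water:
0.546×0.644×(1−α)×2919 = 679.26
(1−α) = 679.26/1026.4 = 0.6618;  α = 0.3382.
Bypass flow = 0.3382×2919 = 987.21 kg/h.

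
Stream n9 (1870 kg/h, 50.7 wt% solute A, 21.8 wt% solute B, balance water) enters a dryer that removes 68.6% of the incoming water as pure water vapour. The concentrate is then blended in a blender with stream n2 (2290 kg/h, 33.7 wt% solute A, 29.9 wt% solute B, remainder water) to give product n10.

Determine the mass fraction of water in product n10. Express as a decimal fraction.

0.261

Vapour removed = 0.686×0.275×1870 = 352.78 kg/h; concentrate = 1517.2 kg/h.
water reaching the mixer = 161.47 (from concentrate) + 2290×0.364 = 995.03 kg/h.
Product flow = 1517.2 + 2290 = 3807.2 kg/h; water fraction = 0.261.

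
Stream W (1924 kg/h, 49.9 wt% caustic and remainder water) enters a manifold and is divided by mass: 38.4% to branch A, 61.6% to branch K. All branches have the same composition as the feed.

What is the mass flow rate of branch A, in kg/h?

738.8 kg/h

Branch A flow = 0.384×1924 = 738.82 kg/h.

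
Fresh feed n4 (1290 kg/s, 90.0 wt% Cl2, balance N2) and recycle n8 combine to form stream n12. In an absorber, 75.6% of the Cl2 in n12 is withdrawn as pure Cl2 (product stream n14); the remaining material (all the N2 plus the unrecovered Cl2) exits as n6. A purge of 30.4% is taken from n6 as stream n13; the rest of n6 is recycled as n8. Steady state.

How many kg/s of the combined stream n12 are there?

N2 enters only via n4 and leaves only via the purge: 1290×0.100 = 0.304×(N2 in n6), and the absorber passes all N2, so N2 in n12 = N2 in n6 = 424.34 kg/s.
Cl2 in n12: m_A = 1290×0.900 + (1−0.304)·(1−0.756)·m_A, so m_A = 1161/0.8302 = 1398.5 kg/s.
n12 = 1398.5 + 424.34 = 1822.8 kg/s.

1823 kg/s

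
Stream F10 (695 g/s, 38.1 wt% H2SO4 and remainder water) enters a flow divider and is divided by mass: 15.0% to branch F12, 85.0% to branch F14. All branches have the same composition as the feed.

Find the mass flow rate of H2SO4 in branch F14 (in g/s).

225.1 g/s

Branch F14 total = 0.850×695 = 590.75 g/s.
H2SO4 in F14 = 0.381×590.75 = 225.08 g/s.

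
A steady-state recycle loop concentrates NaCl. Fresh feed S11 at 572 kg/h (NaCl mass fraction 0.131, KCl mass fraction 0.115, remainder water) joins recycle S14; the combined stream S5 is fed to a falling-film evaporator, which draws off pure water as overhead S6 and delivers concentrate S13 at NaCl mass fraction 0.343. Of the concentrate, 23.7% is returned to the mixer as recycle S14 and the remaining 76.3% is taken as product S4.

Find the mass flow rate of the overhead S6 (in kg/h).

353.5 kg/h

Overall NaCl balance (none leaves overhead): NaCl in fresh feed = NaCl in product, i.e. 572×0.131 = (1−0.237)·S13·0.343.
S13 = 74.932/(0.343×0.763) = 286.32 kg/h.
Recycle S14 = 0.237×286.32 = 67.857 kg/h.
Combined feed S5 = 572 + 67.857 = 639.86 kg/h.
Overhead S6 = S5 − S13 = 639.86 − 286.32 = 353.54 kg/h.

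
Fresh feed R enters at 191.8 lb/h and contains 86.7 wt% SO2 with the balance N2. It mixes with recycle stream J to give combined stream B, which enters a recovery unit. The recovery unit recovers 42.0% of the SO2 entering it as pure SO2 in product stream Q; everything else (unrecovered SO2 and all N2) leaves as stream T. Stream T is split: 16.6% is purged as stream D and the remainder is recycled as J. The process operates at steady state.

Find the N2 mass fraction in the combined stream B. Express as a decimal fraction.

N2 enters only via R and leaves only via the purge: 191.8×0.133 = 0.166×(N2 in T), and the recovery unit passes all N2, so N2 in B = N2 in T = 153.67 lb/h.
SO2 in B: m_A = 191.8×0.867 + (1−0.166)·(1−0.420)·m_A, so m_A = 166.29/0.5163 = 322.09 lb/h.
B = 322.09 + 153.67 = 475.76 lb/h.
N2 fraction in B = 153.67/475.76 = 0.323.

0.323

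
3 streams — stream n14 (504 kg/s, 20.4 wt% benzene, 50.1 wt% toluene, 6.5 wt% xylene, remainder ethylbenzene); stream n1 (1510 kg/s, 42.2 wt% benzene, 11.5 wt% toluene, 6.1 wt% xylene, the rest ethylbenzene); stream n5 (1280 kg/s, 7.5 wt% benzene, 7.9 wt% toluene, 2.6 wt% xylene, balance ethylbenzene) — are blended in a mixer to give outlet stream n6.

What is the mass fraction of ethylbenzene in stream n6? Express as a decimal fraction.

0.5381

Total flow out = 504 + 1510 + 1280 = 3294 kg/s.
ethylbenzene in = 504×0.230 + 1510×0.402 + 1280×0.820 = 1772.5 kg/s.
ethylbenzene mass fraction in n6 = 1772.5/3294 = 0.5381.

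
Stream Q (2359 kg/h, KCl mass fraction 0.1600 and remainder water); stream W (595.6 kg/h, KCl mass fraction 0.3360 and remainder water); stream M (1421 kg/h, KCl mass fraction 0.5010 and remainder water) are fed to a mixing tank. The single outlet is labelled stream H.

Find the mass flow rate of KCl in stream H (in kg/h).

KCl out = KCl in = 2359×0.160 + 595.6×0.336 + 1421×0.501 = 1289.5 kg/h.

1289 kg/h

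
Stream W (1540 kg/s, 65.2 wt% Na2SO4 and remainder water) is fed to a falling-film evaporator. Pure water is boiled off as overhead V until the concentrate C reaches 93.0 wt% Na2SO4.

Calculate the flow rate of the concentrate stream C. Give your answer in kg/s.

1080 kg/s

Na2SO4 is conserved: 1540×0.652 = 1004.1 kg/s all reports to the concentrate.
Concentrate = 1004.1/(target fraction) = 1079.7 kg/s.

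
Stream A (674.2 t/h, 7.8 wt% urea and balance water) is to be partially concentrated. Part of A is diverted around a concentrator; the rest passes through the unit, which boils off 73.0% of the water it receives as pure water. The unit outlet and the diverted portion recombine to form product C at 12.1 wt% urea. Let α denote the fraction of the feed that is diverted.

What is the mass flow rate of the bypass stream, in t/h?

All 674.2×0.078 = 52.588 t/h of urea reaches C, so C = 52.588/0.121 = 434.61 t/h and vapour = 239.59 t/h.
The evaporator receives (1−α)·674.2 of feed at 0.922 water and removes 0.730 of that water:
0.730×0.922×(1−α)×674.2 = 239.59
(1−α) = 239.59/453.78 = 0.5280;  α = 0.4720.
Bypass flow = 0.4720×674.2 = 318.23 t/h.

318.2 t/h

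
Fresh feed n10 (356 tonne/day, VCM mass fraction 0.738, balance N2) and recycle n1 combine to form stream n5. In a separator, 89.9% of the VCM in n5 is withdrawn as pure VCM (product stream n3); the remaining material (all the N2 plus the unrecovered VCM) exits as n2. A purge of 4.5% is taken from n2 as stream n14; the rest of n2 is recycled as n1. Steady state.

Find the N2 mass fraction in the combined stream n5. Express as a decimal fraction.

0.877

N2 enters only via n10 and leaves only via the purge: 356×0.262 = 0.045×(N2 in n2), and the separator passes all N2, so N2 in n5 = N2 in n2 = 2072.7 tonne/day.
VCM in n5: m_A = 356×0.738 + (1−0.045)·(1−0.899)·m_A, so m_A = 262.73/0.9035 = 290.77 tonne/day.
n5 = 290.77 + 2072.7 = 2363.5 tonne/day.
N2 fraction in n5 = 2072.7/2363.5 = 0.877.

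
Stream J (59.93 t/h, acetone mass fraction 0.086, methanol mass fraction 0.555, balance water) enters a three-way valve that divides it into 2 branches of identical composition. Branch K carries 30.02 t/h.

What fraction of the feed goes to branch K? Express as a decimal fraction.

0.501

Fraction to K = 30.02/59.93 = 0.5009.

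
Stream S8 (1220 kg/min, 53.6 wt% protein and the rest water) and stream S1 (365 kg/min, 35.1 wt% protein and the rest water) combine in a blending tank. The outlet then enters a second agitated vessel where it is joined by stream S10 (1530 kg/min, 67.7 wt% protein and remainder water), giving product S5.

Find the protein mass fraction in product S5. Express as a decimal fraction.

Overall, product flow = 3115 kg/min.
protein in = 1220×0.536 + 365×0.351 + 1530×0.677 = 1817.8 kg/min.
protein fraction in S5 = 0.5836.

0.5836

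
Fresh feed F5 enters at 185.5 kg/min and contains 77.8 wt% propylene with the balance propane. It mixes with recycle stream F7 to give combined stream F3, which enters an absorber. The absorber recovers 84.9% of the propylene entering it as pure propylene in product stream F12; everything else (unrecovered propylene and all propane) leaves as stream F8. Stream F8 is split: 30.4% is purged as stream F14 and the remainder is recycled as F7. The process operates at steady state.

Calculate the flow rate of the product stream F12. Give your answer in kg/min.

136.9 kg/min

propylene in F3: m_A = 185.5×0.778 + (1−0.304)·(1−0.849)·m_A, so m_A = 144.32/0.8949 = 161.27 kg/min.
Product F12 = 0.849×161.27 = 136.92 kg/min.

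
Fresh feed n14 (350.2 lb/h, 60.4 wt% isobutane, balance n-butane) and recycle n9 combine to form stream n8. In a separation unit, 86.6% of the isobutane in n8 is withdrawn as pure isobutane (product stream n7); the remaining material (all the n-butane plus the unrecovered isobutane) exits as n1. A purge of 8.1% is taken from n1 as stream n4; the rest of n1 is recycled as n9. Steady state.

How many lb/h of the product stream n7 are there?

208.9 lb/h

isobutane in n8: m_A = 350.2×0.604 + (1−0.081)·(1−0.866)·m_A, so m_A = 211.52/0.8769 = 241.23 lb/h.
Product n7 = 0.866×241.23 = 208.9 lb/h.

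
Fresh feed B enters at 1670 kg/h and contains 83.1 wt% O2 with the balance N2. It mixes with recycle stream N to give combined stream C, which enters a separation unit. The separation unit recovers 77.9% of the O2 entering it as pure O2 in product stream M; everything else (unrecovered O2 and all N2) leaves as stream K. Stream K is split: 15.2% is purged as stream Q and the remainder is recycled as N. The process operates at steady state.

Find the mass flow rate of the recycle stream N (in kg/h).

N2 enters only via B and leaves only via the purge: 1670×0.169 = 0.152×(N2 in K), and the separation unit passes all N2, so N2 in C = N2 in K = 1856.8 kg/h.
O2 in C: m_A = 1670×0.831 + (1−0.152)·(1−0.779)·m_A, so m_A = 1387.8/0.8126 = 1707.8 kg/h.
K = (1−0.779)×1707.8 + 1856.8 = 2234.2 kg/h.
Recycle N = (1−0.152)×2234.2 = 1894.6 kg/h.

1895 kg/h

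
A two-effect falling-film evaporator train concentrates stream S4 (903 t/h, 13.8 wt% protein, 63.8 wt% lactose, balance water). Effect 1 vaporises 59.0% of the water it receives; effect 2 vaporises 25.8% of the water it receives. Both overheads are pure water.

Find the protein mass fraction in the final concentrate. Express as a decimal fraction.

water in feed = 903×0.224 = 202.27 t/h.
After stage 1: water left = (1−0.590)×202.27 = 82.932; stream total = 783.66 t/h.
After stage 2: water left = (1−0.258)×82.932 = 61.535; final concentrate = 762.26 t/h.
protein fraction = 124.61/762.26 = 0.163.

0.163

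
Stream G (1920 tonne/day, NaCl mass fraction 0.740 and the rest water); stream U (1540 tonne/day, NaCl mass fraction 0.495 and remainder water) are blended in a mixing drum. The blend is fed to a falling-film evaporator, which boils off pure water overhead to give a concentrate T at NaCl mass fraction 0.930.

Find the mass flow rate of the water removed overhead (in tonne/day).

NaCl entering = 1920×0.740 + 1540×0.495 = 2183.1 tonne/day.
All NaCl reports to T, so T = 2183.1/0.930 = 2347.4 tonne/day.
Total feed = 3460 tonne/day; overhead = 3460 − 2347.4 = 1112.6 tonne/day.

1113 tonne/day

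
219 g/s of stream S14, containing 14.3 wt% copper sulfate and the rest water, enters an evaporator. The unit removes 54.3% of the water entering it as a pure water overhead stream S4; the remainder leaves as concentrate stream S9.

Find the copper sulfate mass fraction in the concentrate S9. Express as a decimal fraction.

copper sulfate is not removed: 219×0.143 = 31.317 g/s of copper sulfate enters S9.
water entering = 219×0.857 = 187.68 g/s; overhead removed = 0.543×187.68 = 101.91 g/s.
Concentrate = 219 − 101.91 = 117.09 g/s.
Mass fraction = 31.317/117.09 = 0.2675.

0.2675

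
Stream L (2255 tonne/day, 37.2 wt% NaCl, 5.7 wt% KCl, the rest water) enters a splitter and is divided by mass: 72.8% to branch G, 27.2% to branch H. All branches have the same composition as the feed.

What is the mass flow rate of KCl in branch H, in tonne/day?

Branch H total = 0.272×2255 = 613.36 tonne/day.
KCl in H = 0.057×613.36 = 34.962 tonne/day.

34.96 tonne/day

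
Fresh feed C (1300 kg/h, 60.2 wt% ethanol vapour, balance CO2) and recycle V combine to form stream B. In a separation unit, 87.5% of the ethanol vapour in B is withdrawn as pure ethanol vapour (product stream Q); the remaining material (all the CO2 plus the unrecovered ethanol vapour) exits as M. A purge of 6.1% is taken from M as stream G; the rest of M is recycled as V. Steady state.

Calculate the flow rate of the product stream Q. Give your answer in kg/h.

775.8 kg/h

ethanol vapour in B: m_A = 1300×0.602 + (1−0.061)·(1−0.875)·m_A, so m_A = 782.6/0.8826 = 886.67 kg/h.
Product Q = 0.875×886.67 = 775.84 kg/h.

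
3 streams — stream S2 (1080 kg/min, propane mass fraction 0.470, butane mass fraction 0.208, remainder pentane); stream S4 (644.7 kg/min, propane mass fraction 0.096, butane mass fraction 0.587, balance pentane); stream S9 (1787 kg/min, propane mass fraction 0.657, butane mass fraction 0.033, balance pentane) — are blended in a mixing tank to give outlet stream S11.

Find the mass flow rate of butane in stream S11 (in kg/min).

butane out = butane in = 1080×0.208 + 644.7×0.587 + 1787×0.033 = 662.05 kg/min.

662 kg/min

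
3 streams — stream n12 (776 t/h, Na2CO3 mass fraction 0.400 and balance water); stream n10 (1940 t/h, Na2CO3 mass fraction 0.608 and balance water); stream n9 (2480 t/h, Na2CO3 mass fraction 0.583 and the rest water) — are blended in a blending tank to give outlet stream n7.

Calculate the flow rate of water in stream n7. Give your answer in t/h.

water out = water in = 776×0.600 + 1940×0.392 + 2480×0.417 = 2260.2 t/h.

2260 t/h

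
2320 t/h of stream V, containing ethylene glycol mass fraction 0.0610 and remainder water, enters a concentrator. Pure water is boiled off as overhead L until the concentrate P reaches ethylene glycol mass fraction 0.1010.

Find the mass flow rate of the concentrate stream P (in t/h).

ethylene glycol is conserved: 2320×0.061 = 141.52 t/h all reports to the concentrate.
Concentrate = 141.52/(target fraction) = 1401.2 t/h.

1401 t/h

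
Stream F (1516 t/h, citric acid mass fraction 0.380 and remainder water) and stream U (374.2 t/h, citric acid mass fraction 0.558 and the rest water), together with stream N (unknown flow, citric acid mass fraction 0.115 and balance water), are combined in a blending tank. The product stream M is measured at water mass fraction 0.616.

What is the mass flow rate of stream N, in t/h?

Let N be the unknown flow. Total out = 1890.2 + N.
water balance: 1105.3 + 0.885·N = 0.616·(1890.2 + N)
(0.885 − 0.616)·N = 0.616×1890.2 − 1105.3 = 59.047
N = 59.047 / 0.269 = 219.5 t/h

219.5 t/h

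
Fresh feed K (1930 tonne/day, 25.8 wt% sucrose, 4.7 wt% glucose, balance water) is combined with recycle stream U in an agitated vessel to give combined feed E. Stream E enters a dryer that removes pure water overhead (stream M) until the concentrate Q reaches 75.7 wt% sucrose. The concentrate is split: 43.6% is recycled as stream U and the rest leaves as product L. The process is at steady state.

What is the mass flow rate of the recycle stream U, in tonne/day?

Overall sucrose balance (none leaves overhead): sucrose in fresh feed = sucrose in product, i.e. 1930×0.258 = (1−0.436)·Q·0.757.
Q = 497.94/(0.757×0.564) = 1166.3 tonne/day.
Recycle U = 0.436×1166.3 = 508.5 tonne/day.

508.5 tonne/day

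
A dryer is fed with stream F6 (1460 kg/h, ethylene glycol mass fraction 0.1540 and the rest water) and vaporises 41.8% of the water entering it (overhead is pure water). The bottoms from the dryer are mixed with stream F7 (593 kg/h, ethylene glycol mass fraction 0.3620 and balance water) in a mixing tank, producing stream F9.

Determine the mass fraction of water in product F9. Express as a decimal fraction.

Vapour removed = 0.418×0.846×1460 = 516.3 kg/h; concentrate = 943.7 kg/h.
water reaching the mixer = 718.86 (from concentrate) + 593×0.638 = 1097.2 kg/h.
Product flow = 943.7 + 593 = 1536.7 kg/h; water fraction = 0.7140.

0.7140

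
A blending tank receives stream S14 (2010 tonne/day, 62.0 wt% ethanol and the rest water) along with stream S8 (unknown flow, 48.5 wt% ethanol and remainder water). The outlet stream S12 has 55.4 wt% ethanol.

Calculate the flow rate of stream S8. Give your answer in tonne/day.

1923 tonne/day

Let S8 be the unknown flow. Total out = 2010 + S8.
ethanol balance: 1246.2 + 0.485·S8 = 0.554·(2010 + S8)
(0.485 − 0.554)·S8 = 0.554×2010 − 1246.2 = -132.66
S8 = -132.66 / -0.069 = 1922.6 tonne/day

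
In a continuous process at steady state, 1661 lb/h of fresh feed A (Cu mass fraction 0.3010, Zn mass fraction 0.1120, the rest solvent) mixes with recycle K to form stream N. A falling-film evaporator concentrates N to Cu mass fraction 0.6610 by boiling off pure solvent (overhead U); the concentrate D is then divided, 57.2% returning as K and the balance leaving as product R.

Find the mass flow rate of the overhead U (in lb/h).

904.6 lb/h

Overall Cu balance (none leaves overhead): Cu in fresh feed = Cu in product, i.e. 1661×0.301 = (1−0.572)·D·0.661.
D = 499.96/(0.661×0.428) = 1767.2 lb/h.
Recycle K = 0.572×1767.2 = 1010.9 lb/h.
Combined feed N = 1661 + 1010.9 = 2671.9 lb/h.
Overhead U = N − D = 2671.9 − 1767.2 = 904.63 lb/h.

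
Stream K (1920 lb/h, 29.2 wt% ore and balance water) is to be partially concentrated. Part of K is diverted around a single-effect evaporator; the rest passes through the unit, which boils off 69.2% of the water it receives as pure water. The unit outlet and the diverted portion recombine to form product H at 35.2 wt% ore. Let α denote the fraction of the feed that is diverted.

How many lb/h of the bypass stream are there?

1252 lb/h

All 1920×0.292 = 560.64 lb/h of ore reaches H, so H = 560.64/0.352 = 1592.7 lb/h and vapour = 327.27 lb/h.
The evaporator receives (1−α)·1920 of feed at 0.708 water and removes 0.692 of that water:
0.692×0.708×(1−α)×1920 = 327.27
(1−α) = 327.27/940.68 = 0.3479;  α = 0.6521.
Bypass flow = 0.6521×1920 = 1252 lb/h.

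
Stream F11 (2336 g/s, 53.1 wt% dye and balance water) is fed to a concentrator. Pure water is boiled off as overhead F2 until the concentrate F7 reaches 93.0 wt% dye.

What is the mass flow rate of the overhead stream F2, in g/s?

dye is conserved: 2336×0.531 = 1240.4 g/s all reports to the concentrate.
Concentrate = 1240.4/(target fraction) = 1333.8 g/s.
Overhead = 2336 − 1333.8 = 1002.2 g/s.

1002 g/s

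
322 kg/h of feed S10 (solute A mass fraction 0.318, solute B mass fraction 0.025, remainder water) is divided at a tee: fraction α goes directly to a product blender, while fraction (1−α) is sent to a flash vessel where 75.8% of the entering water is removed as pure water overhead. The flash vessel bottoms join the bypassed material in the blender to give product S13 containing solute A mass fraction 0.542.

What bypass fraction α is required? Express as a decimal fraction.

0.170

All 322×0.318 = 102.4 kg/h of solute A reaches S13, so S13 = 102.4/0.542 = 188.92 kg/h and vapour = 133.08 kg/h.
The evaporator receives (1−α)·322 of feed at 0.657 water and removes 0.758 of that water:
0.758×0.657×(1−α)×322 = 133.08
(1−α) = 133.08/160.36 = 0.8299;  α = 0.1701.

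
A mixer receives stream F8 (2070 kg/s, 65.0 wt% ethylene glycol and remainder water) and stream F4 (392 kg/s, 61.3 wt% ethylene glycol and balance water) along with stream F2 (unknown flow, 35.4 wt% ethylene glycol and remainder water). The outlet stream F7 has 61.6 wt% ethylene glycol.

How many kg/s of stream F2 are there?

264.1 kg/s

Let F2 be the unknown flow. Total out = 2462 + F2.
ethylene glycol balance: 1585.8 + 0.354·F2 = 0.616·(2462 + F2)
(0.354 − 0.616)·F2 = 0.616×2462 − 1585.8 = -69.204
F2 = -69.204 / -0.262 = 264.14 kg/s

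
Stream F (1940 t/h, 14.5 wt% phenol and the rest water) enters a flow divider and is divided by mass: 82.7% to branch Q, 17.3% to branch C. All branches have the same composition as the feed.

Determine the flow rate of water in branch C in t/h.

287 t/h

Branch C total = 0.173×1940 = 335.62 t/h.
water in C = 0.855×335.62 = 286.96 t/h.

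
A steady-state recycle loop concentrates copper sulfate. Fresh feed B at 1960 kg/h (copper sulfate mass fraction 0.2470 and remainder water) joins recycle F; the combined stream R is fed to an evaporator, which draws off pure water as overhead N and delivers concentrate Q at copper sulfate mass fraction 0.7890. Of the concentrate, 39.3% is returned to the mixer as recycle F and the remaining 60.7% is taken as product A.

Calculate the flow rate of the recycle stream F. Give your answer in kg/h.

397.3 kg/h

Overall copper sulfate balance (none leaves overhead): copper sulfate in fresh feed = copper sulfate in product, i.e. 1960×0.247 = (1−0.393)·Q·0.789.
Q = 484.12/(0.789×0.607) = 1010.9 kg/h.
Recycle F = 0.393×1010.9 = 397.26 kg/h.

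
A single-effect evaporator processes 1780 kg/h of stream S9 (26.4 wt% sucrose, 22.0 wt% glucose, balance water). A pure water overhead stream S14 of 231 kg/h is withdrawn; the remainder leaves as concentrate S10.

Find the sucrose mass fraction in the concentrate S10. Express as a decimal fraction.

sucrose is not removed: 1780×0.264 = 469.92 kg/h of sucrose enters S10.
Concentrate = 1780 − 231 = 1549 kg/h.
Mass fraction = 469.92/1549 = 0.3034.

0.3034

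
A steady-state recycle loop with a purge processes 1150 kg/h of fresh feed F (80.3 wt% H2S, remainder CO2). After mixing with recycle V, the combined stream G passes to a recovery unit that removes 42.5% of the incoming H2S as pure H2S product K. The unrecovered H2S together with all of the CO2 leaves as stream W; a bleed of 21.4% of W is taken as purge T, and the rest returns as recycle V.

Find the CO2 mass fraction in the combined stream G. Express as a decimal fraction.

0.386

CO2 enters only via F and leaves only via the purge: 1150×0.197 = 0.214×(CO2 in W), and the recovery unit passes all CO2, so CO2 in G = CO2 in W = 1058.6 kg/h.
H2S in G: m_A = 1150×0.803 + (1−0.214)·(1−0.425)·m_A, so m_A = 923.45/0.5481 = 1685 kg/h.
G = 1685 + 1058.6 = 2743.6 kg/h.
CO2 fraction in G = 1058.6/2743.6 = 0.386.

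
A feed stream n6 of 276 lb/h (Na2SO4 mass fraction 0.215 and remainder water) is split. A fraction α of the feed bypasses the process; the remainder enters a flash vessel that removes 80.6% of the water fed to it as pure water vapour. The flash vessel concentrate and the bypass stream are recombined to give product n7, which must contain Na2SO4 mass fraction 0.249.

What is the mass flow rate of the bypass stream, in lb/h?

All 276×0.215 = 59.34 lb/h of Na2SO4 reaches n7, so n7 = 59.34/0.249 = 238.31 lb/h and vapour = 37.687 lb/h.
The evaporator receives (1−α)·276 of feed at 0.785 water and removes 0.806 of that water:
0.806×0.785×(1−α)×276 = 37.687
(1−α) = 37.687/174.63 = 0.2158;  α = 0.7842.
Bypass flow = 0.7842×276 = 216.44 lb/h.

216.4 lb/h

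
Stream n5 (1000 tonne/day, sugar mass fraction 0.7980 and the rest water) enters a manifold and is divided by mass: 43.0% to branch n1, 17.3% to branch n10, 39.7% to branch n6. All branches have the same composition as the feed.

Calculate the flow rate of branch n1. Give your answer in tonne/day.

430 tonne/day

Branch n1 flow = 0.430×1000 = 430 tonne/day.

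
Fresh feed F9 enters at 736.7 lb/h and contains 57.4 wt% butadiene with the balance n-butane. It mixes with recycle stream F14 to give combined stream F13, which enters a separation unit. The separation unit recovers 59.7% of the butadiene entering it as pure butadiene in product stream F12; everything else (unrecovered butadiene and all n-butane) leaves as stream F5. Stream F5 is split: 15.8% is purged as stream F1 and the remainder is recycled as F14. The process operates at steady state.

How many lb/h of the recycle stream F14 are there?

n-butane enters only via F9 and leaves only via the purge: 736.7×0.426 = 0.158×(n-butane in F5), and the separation unit passes all n-butane, so n-butane in F13 = n-butane in F5 = 1986.3 lb/h.
butadiene in F13: m_A = 736.7×0.574 + (1−0.158)·(1−0.597)·m_A, so m_A = 422.87/0.6607 = 640.05 lb/h.
F5 = (1−0.597)×640.05 + 1986.3 = 2244.2 lb/h.
Recycle F14 = (1−0.158)×2244.2 = 1889.6 lb/h.

1890 lb/h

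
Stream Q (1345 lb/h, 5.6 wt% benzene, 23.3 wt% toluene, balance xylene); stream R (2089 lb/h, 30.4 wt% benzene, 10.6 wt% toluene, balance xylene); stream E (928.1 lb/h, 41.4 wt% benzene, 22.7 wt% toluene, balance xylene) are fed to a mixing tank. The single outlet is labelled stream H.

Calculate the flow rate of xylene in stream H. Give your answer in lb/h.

2522 lb/h

xylene out = xylene in = 1345×0.711 + 2089×0.590 + 928.1×0.359 = 2522 lb/h.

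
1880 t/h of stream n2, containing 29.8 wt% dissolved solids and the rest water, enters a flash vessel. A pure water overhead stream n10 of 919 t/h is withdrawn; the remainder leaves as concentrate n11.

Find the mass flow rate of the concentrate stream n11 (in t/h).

Concentrate = 1880 − 919 = 961 t/h.

961 t/h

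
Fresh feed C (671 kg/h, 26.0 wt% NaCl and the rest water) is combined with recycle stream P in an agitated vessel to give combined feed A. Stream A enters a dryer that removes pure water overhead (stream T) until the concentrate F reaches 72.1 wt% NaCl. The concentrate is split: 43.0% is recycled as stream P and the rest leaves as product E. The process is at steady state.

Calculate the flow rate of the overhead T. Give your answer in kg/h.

429 kg/h

Overall NaCl balance (none leaves overhead): NaCl in fresh feed = NaCl in product, i.e. 671×0.260 = (1−0.430)·F·0.721.
F = 174.46/(0.721×0.570) = 424.51 kg/h.
Recycle P = 0.430×424.51 = 182.54 kg/h.
Combined feed A = 671 + 182.54 = 853.54 kg/h.
Overhead T = A − F = 853.54 − 424.51 = 429.03 kg/h.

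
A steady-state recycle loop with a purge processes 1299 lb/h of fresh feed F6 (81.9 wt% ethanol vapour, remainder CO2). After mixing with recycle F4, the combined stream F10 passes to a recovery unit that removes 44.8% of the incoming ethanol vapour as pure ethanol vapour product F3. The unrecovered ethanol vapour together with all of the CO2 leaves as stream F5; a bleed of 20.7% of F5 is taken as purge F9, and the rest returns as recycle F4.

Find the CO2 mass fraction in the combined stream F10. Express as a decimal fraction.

0.375

CO2 enters only via F6 and leaves only via the purge: 1299×0.181 = 0.207×(CO2 in F5), and the recovery unit passes all CO2, so CO2 in F10 = CO2 in F5 = 1135.8 lb/h.
ethanol vapour in F10: m_A = 1299×0.819 + (1−0.207)·(1−0.448)·m_A, so m_A = 1063.9/0.5623 = 1892.1 lb/h.
F10 = 1892.1 + 1135.8 = 3028 lb/h.
CO2 fraction in F10 = 1135.8/3028 = 0.375.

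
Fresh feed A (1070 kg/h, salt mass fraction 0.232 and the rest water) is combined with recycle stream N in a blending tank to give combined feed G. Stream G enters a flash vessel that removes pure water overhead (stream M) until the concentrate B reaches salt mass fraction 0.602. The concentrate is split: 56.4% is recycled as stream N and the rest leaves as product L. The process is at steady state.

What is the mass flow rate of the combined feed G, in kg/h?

Overall salt balance (none leaves overhead): salt in fresh feed = salt in product, i.e. 1070×0.232 = (1−0.564)·B·0.602.
B = 248.24/(0.602×0.436) = 945.78 kg/h.
Recycle N = 0.564×945.78 = 533.42 kg/h.
Combined feed G = 1070 + 533.42 = 1603.4 kg/h.

1603 kg/h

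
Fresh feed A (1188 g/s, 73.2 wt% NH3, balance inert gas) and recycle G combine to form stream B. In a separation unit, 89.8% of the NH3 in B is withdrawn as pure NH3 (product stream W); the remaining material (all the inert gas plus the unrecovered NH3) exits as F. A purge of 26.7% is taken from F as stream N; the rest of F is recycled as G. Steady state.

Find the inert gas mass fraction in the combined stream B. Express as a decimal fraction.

inert gas enters only via A and leaves only via the purge: 1188×0.268 = 0.267×(inert gas in F), and the separation unit passes all inert gas, so inert gas in B = inert gas in F = 1192.4 g/s.
NH3 in B: m_A = 1188×0.732 + (1−0.267)·(1−0.898)·m_A, so m_A = 869.62/0.9252 = 939.89 g/s.
B = 939.89 + 1192.4 = 2132.3 g/s.
inert gas fraction in B = 1192.4/2132.3 = 0.5592.

0.5592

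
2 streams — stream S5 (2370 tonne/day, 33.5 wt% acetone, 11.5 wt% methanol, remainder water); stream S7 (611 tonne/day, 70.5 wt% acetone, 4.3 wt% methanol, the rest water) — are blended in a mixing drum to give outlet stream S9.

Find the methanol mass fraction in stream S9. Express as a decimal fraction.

0.100

Total flow out = 2370 + 611 = 2981 tonne/day.
methanol in = 2370×0.115 + 611×0.043 = 298.82 tonne/day.
methanol mass fraction in S9 = 298.82/2981 = 0.100.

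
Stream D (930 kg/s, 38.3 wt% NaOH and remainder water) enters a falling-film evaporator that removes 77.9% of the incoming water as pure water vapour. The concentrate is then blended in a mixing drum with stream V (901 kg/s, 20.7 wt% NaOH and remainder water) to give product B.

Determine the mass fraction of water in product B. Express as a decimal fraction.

0.608

Vapour removed = 0.779×0.617×930 = 447 kg/s; concentrate = 483 kg/s.
water reaching the mixer = 126.81 (from concentrate) + 901×0.793 = 841.31 kg/s.
Product flow = 483 + 901 = 1384 kg/s; water fraction = 0.608.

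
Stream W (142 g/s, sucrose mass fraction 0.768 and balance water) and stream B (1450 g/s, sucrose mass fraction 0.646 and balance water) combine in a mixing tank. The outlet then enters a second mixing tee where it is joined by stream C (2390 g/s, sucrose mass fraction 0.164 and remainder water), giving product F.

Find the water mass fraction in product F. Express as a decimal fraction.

0.639

Overall, product flow = 3982 g/s.
water in = 142×0.232 + 1450×0.354 + 2390×0.836 = 2544.3 g/s.
water fraction in F = 0.639.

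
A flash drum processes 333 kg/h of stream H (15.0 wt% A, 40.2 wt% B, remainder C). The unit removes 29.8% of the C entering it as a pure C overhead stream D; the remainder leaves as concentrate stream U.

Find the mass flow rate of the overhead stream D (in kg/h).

44.46 kg/h

C entering = 333×0.448 = 149.18 kg/h; overhead removed = 0.298×149.18 = 44.457 kg/h.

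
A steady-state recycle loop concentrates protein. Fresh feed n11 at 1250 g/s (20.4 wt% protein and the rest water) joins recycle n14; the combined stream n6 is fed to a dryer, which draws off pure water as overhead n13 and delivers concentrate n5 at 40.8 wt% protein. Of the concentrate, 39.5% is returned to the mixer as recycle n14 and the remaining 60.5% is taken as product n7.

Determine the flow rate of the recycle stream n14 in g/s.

Overall protein balance (none leaves overhead): protein in fresh feed = protein in product, i.e. 1250×0.204 = (1−0.395)·n5·0.408.
n5 = 255/(0.408×0.605) = 1033.1 g/s.
Recycle n14 = 0.395×1033.1 = 408.06 g/s.

408.1 g/s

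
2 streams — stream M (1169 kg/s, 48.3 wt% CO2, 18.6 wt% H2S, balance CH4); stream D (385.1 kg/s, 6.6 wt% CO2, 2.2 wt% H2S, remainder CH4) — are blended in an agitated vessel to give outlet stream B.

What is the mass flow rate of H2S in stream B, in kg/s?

H2S out = H2S in = 1169×0.186 + 385.1×0.022 = 225.91 kg/s.

225.9 kg/s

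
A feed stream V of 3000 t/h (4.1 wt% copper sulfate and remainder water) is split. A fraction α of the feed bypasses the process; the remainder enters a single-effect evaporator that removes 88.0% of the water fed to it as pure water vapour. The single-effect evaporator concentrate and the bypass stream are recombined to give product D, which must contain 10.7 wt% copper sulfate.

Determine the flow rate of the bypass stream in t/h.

All 3000×0.041 = 123 t/h of copper sulfate reaches D, so D = 123/0.107 = 1149.5 t/h and vapour = 1850.5 t/h.
The evaporator receives (1−α)·3000 of feed at 0.959 water and removes 0.880 of that water:
0.880×0.959×(1−α)×3000 = 1850.5
(1−α) = 1850.5/2531.8 = 0.7309;  α = 0.2691.
Bypass flow = 0.2691×3000 = 807.3 t/h.

807.3 t/h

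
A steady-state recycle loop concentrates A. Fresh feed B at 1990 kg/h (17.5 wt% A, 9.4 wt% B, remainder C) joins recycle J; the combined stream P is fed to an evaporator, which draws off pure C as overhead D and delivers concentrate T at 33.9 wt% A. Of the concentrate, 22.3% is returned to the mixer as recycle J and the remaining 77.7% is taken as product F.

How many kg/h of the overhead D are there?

962.7 kg/h

Overall A balance (none leaves overhead): A in fresh feed = A in product, i.e. 1990×0.175 = (1−0.223)·T·0.339.
T = 348.25/(0.339×0.777) = 1322.1 kg/h.
Recycle J = 0.223×1322.1 = 294.83 kg/h.
Combined feed P = 1990 + 294.83 = 2284.8 kg/h.
Overhead D = P − T = 2284.8 − 1322.1 = 962.71 kg/h.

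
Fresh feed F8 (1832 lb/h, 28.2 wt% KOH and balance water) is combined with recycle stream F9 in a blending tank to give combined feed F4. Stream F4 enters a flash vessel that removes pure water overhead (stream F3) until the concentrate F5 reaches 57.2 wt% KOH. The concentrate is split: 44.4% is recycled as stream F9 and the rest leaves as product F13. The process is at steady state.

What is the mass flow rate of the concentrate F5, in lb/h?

Overall KOH balance (none leaves overhead): KOH in fresh feed = KOH in product, i.e. 1832×0.282 = (1−0.444)·F5·0.572.
F5 = 516.62/(0.572×0.556) = 1624.4 lb/h.

1624 lb/h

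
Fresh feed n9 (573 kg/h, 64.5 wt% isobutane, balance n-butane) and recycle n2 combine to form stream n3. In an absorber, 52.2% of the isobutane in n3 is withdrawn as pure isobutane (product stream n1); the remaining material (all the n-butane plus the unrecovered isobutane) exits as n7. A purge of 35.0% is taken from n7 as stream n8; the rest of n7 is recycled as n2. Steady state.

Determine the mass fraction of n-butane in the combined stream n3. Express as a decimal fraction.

n-butane enters only via n9 and leaves only via the purge: 573×0.355 = 0.350×(n-butane in n7), and the absorber passes all n-butane, so n-butane in n3 = n-butane in n7 = 581.19 kg/h.
isobutane in n3: m_A = 573×0.645 + (1−0.350)·(1−0.522)·m_A, so m_A = 369.59/0.6893 = 536.17 kg/h.
n3 = 536.17 + 581.19 = 1117.4 kg/h.
n-butane fraction in n3 = 581.19/1117.4 = 0.5201.

0.5201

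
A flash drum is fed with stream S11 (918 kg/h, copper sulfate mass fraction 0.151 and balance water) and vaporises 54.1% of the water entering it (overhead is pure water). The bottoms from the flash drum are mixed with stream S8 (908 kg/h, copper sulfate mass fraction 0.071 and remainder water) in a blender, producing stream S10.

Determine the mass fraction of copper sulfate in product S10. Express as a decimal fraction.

Vapour removed = 0.541×0.849×918 = 421.65 kg/h; concentrate = 496.35 kg/h.
copper sulfate reaching the mixer = 138.62 (from concentrate) + 908×0.071 = 203.09 kg/h.
Product flow = 496.35 + 908 = 1404.4 kg/h; copper sulfate fraction = 0.145.

0.145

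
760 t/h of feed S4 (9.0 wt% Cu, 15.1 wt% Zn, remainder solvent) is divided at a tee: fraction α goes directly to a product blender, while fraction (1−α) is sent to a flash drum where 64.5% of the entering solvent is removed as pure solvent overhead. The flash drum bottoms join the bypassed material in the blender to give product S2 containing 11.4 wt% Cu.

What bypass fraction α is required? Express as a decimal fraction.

All 760×0.090 = 68.4 t/h of Cu reaches S2, so S2 = 68.4/0.114 = 600 t/h and vapour = 160 t/h.
The evaporator receives (1−α)·760 of feed at 0.759 solvent and removes 0.645 of that solvent:
0.645×0.759×(1−α)×760 = 160
(1−α) = 160/372.06 = 0.4300;  α = 0.5700.

0.570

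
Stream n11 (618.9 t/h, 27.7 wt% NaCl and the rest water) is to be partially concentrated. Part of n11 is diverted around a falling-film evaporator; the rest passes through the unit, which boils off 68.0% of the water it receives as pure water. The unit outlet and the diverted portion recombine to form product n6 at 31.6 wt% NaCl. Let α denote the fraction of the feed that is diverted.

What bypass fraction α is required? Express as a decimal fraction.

All 618.9×0.277 = 171.44 t/h of NaCl reaches n6, so n6 = 171.44/0.316 = 542.52 t/h and vapour = 76.383 t/h.
The evaporator receives (1−α)·618.9 of feed at 0.723 water and removes 0.680 of that water:
0.680×0.723×(1−α)×618.9 = 76.383
(1−α) = 76.383/304.28 = 0.2510;  α = 0.7490.

0.749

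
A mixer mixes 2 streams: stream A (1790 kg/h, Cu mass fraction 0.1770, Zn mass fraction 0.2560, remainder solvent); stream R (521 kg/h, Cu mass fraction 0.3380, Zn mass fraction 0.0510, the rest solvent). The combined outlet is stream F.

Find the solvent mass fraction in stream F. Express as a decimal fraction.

0.5769

Total flow out = 1790 + 521 = 2311 kg/h.
solvent in = 1790×0.567 + 521×0.611 = 1333.3 kg/h.
solvent mass fraction in F = 1333.3/2311 = 0.5769.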